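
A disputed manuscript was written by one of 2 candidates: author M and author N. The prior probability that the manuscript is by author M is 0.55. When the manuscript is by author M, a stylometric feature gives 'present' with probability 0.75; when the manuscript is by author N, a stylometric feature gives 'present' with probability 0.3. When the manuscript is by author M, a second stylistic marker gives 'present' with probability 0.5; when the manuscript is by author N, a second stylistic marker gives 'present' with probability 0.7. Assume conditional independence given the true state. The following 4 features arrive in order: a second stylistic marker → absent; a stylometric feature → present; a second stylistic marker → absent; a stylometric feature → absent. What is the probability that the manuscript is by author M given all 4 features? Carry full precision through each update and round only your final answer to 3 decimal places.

After a second stylistic marker='absent': P(author M) = 0.5·0.5500 / (0.5·0.5500 + 0.3·0.4500) ≈ 0.6707
After a stylometric feature='present': P(author M) = 0.75·0.6707 / (0.75·0.6707 + 0.3·0.3293) ≈ 0.8359
After a second stylistic marker='absent': P(author M) = 0.5·0.8359 / (0.5·0.8359 + 0.3·0.1641) ≈ 0.8946
After a stylometric feature='absent': P(author M) = 0.25·0.8946 / (0.25·0.8946 + 0.7·0.1054) ≈ 0.7519

0.752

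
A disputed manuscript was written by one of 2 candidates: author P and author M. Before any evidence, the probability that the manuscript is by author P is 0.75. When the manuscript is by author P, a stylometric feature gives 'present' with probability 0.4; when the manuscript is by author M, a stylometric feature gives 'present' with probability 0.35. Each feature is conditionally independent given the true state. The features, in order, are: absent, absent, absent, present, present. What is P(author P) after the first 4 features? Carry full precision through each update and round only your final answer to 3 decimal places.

Apply Bayes' rule sequentially, carrying P(author P) forward.
After 'absent': P(author P) = 0.6·0.7500 / (0.6·0.7500 + 0.65·0.2500) ≈ 0.7347
After 'absent': P(author P) = 0.6·0.7347 / (0.6·0.7347 + 0.65·0.2653) ≈ 0.7188
After 'absent': P(author P) = 0.6·0.7188 / (0.6·0.7188 + 0.65·0.2812) ≈ 0.7023
After 'present': P(author P) = 0.4·0.7023 / (0.4·0.7023 + 0.35·0.2977) ≈ 0.7295

0.729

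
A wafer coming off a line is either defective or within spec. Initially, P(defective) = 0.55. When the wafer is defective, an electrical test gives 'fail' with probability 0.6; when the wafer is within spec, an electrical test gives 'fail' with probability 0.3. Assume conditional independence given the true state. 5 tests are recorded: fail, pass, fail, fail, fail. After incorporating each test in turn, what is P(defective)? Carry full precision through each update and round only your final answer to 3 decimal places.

After 'fail': P(defective) = 0.6·0.5500 / (0.6·0.5500 + 0.3·0.4500) ≈ 0.7097
After 'pass': P(defective) = 0.4·0.7097 / (0.4·0.7097 + 0.7·0.2903) ≈ 0.5828
After 'fail': P(defective) = 0.6·0.5828 / (0.6·0.5828 + 0.3·0.4172) ≈ 0.7364
After 'fail': P(defective) = 0.6·0.7364 / (0.6·0.7364 + 0.3·0.2636) ≈ 0.8482
After 'fail': P(defective) = 0.6·0.8482 / (0.6·0.8482 + 0.3·0.1518) ≈ 0.9179

0.918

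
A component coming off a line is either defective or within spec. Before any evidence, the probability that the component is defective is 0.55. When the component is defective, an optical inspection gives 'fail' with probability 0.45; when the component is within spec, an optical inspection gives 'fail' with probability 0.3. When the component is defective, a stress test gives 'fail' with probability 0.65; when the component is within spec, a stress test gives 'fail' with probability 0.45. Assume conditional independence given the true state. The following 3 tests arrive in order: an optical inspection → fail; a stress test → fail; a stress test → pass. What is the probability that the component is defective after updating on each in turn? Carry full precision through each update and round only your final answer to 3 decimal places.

0.628

After an optical inspection='fail': P(defective) = 0.45·0.5500 / (0.45·0.5500 + 0.3·0.4500) ≈ 0.6471
After a stress test='fail': P(defective) = 0.65·0.6471 / (0.65·0.6471 + 0.45·0.3529) ≈ 0.7259
After a stress test='pass': P(defective) = 0.35·0.7259 / (0.35·0.7259 + 0.55·0.2741) ≈ 0.6276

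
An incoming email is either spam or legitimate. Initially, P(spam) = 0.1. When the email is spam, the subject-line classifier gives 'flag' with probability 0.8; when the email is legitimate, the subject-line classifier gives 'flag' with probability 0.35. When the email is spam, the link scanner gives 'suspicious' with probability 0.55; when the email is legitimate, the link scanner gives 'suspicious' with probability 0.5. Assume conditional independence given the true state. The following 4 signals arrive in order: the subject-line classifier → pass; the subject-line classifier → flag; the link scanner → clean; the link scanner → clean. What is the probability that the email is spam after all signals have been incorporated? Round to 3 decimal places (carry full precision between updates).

Each posterior becomes the prior for the next update.
After the subject-line classifier='pass': P(spam) = 0.2·0.1000 / (0.2·0.1000 + 0.65·0.9000) ≈ 0.0331
After the subject-line classifier='flag': P(spam) = 0.8·0.0331 / (0.8·0.0331 + 0.35·0.9669) ≈ 0.0725
After the link scanner='clean': P(spam) = 0.45·0.0725 / (0.45·0.0725 + 0.5·0.9275) ≈ 0.0657
After the link scanner='clean': P(spam) = 0.45·0.0657 / (0.45·0.0657 + 0.5·0.9343) ≈ 0.0595

0.060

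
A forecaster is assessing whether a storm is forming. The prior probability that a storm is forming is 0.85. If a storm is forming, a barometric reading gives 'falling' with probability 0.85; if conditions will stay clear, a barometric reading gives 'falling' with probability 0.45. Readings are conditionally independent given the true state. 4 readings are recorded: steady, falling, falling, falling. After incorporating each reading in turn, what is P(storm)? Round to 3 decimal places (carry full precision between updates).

0.912

Apply Bayes' rule sequentially, carrying P(storm) forward.
After 'steady': P(storm) = 0.15·0.8500 / (0.15·0.8500 + 0.55·0.1500) ≈ 0.6071
After 'falling': P(storm) = 0.85·0.6071 / (0.85·0.6071 + 0.45·0.3929) ≈ 0.7448
After 'falling': P(storm) = 0.85·0.7448 / (0.85·0.7448 + 0.45·0.2552) ≈ 0.8465
After 'falling': P(storm) = 0.85·0.8465 / (0.85·0.8465 + 0.45·0.1535) ≈ 0.9124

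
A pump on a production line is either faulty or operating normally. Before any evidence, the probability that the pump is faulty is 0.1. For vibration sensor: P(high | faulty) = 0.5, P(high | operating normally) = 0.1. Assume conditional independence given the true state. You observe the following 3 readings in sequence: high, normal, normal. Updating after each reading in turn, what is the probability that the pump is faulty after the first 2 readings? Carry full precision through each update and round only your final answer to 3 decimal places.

0.236

After 'high': P(faulty) = 0.5·0.1000 / (0.5·0.1000 + 0.1·0.9000) ≈ 0.3571
After 'normal': P(faulty) = 0.5·0.3571 / (0.5·0.3571 + 0.9·0.6429) ≈ 0.2358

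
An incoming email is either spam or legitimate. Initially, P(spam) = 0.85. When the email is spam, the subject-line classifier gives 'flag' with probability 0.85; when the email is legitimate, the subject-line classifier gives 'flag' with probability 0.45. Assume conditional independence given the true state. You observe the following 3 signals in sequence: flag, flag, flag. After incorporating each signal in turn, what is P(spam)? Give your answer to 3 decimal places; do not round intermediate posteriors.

After 'flag': P(spam) = 0.85·0.8500 / (0.85·0.8500 + 0.45·0.1500) ≈ 0.9146
After 'flag': P(spam) = 0.85·0.9146 / (0.85·0.9146 + 0.45·0.0854) ≈ 0.9529
After 'flag': P(spam) = 0.85·0.9529 / (0.85·0.9529 + 0.45·0.0471) ≈ 0.9745

0.974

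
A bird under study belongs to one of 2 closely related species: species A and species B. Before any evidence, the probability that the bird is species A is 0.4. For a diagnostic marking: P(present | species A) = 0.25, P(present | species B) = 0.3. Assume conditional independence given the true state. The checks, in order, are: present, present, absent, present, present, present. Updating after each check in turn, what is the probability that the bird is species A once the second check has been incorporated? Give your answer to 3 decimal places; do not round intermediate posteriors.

After 'present': P(species A) = 0.25·0.4000 / (0.25·0.4000 + 0.3·0.6000) ≈ 0.3571
After 'present': P(species A) = 0.25·0.3571 / (0.25·0.3571 + 0.3·0.6429) ≈ 0.3165

0.316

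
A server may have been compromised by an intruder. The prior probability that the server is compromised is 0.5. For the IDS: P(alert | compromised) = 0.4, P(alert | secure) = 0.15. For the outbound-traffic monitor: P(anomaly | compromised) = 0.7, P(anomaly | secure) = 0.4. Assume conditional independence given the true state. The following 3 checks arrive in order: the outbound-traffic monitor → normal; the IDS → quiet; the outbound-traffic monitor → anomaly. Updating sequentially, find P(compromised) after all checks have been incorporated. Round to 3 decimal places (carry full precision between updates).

0.382

After the outbound-traffic monitor='normal': P(compromised) = 0.3·0.5000 / (0.3·0.5000 + 0.6·0.5000) ≈ 0.3333
After the IDS='quiet': P(compromised) = 0.6·0.3333 / (0.6·0.3333 + 0.85·0.6667) ≈ 0.2609
After the outbound-traffic monitor='anomaly': P(compromised) = 0.7·0.2609 / (0.7·0.2609 + 0.4·0.7391) ≈ 0.3818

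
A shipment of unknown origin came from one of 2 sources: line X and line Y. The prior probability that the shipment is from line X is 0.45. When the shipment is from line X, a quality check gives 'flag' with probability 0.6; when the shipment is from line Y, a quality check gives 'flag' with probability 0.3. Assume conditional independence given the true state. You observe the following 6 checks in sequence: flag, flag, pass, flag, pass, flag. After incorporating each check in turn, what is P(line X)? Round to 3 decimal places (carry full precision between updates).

0.810

Apply Bayes' rule sequentially, carrying P(line X) forward.
After 'flag': P(line X) = 0.6·0.4500 / (0.6·0.4500 + 0.3·0.5500) ≈ 0.6207
After 'flag': P(line X) = 0.6·0.6207 / (0.6·0.6207 + 0.3·0.3793) ≈ 0.7660
After 'pass': P(line X) = 0.4·0.7660 / (0.4·0.7660 + 0.7·0.2340) ≈ 0.6516
After 'flag': P(line X) = 0.6·0.6516 / (0.6·0.6516 + 0.3·0.3484) ≈ 0.7890
After 'pass': P(line X) = 0.4·0.7890 / (0.4·0.7890 + 0.7·0.2110) ≈ 0.6813
After 'flag': P(line X) = 0.6·0.6813 / (0.6·0.6813 + 0.3·0.3187) ≈ 0.8104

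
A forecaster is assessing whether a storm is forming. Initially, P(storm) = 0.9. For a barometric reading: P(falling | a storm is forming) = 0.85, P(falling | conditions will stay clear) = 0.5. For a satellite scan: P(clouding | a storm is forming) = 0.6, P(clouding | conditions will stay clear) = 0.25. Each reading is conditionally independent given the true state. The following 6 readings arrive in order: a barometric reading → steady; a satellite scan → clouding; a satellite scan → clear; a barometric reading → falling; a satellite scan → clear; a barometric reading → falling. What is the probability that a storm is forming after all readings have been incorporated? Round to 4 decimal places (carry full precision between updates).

After a barometric reading='steady': P(storm) = 0.15·0.9000 / (0.15·0.9000 + 0.5·0.1000) ≈ 0.7297
After a satellite scan='clouding': P(storm) = 0.6·0.7297 / (0.6·0.7297 + 0.25·0.2703) ≈ 0.8663
After a satellite scan='clear': P(storm) = 0.4·0.8663 / (0.4·0.8663 + 0.75·0.1337) ≈ 0.7756
After a barometric reading='falling': P(storm) = 0.85·0.7756 / (0.85·0.7756 + 0.5·0.2244) ≈ 0.8545
After a satellite scan='clear': P(storm) = 0.4·0.8545 / (0.4·0.8545 + 0.75·0.1455) ≈ 0.7581
After a barometric reading='falling': P(storm) = 0.85·0.7581 / (0.85·0.7581 + 0.5·0.2419) ≈ 0.8419

0.8419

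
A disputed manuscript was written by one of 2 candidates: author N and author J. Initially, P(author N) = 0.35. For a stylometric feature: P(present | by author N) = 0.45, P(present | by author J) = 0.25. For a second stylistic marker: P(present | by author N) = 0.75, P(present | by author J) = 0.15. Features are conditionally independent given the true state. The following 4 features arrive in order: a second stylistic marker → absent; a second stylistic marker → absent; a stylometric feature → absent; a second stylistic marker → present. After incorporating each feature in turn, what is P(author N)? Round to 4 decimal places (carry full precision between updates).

After a second stylistic marker='absent': P(author N) = 0.25·0.3500 / (0.25·0.3500 + 0.85·0.6500) ≈ 0.1367
After a second stylistic marker='absent': P(author N) = 0.25·0.1367 / (0.25·0.1367 + 0.85·0.8633) ≈ 0.0445
After a stylometric feature='absent': P(author N) = 0.55·0.0445 / (0.55·0.0445 + 0.75·0.9555) ≈ 0.0330
After a second stylistic marker='present': P(author N) = 0.75·0.0330 / (0.75·0.0330 + 0.15·0.9670) ≈ 0.1459

0.1459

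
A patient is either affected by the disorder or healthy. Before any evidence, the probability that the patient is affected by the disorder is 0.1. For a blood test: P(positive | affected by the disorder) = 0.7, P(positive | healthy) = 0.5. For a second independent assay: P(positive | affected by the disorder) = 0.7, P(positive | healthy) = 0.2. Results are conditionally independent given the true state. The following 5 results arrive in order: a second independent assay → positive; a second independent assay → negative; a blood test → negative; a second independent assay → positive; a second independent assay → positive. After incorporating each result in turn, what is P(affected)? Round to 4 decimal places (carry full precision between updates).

After a second independent assay='positive': P(affected) = 0.7·0.1000 / (0.7·0.1000 + 0.2·0.9000) ≈ 0.2800
After a second independent assay='negative': P(affected) = 0.3·0.2800 / (0.3·0.2800 + 0.8·0.7200) ≈ 0.1273
After a blood test='negative': P(affected) = 0.3·0.1273 / (0.3·0.1273 + 0.5·0.8727) ≈ 0.0805
After a second independent assay='positive': P(affected) = 0.7·0.0805 / (0.7·0.0805 + 0.2·0.9195) ≈ 0.2344
After a second independent assay='positive': P(affected) = 0.7·0.2344 / (0.7·0.2344 + 0.2·0.7656) ≈ 0.5173

0.5173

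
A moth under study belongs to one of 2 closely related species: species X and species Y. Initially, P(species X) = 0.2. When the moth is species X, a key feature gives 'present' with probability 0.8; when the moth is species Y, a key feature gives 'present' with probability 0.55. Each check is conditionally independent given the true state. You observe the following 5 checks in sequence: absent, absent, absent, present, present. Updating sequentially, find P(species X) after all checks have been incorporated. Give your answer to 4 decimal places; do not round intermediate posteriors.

After 'absent': P(species X) = 0.2·0.2000 / (0.2·0.2000 + 0.45·0.8000) ≈ 0.1000
After 'absent': P(species X) = 0.2·0.1000 / (0.2·0.1000 + 0.45·0.9000) ≈ 0.0471
After 'absent': P(species X) = 0.2·0.0471 / (0.2·0.0471 + 0.45·0.9529) ≈ 0.0215
After 'present': P(species X) = 0.8·0.0215 / (0.8·0.0215 + 0.55·0.9785) ≈ 0.0309
After 'present': P(species X) = 0.8·0.0309 / (0.8·0.0309 + 0.55·0.9691) ≈ 0.0444

0.0444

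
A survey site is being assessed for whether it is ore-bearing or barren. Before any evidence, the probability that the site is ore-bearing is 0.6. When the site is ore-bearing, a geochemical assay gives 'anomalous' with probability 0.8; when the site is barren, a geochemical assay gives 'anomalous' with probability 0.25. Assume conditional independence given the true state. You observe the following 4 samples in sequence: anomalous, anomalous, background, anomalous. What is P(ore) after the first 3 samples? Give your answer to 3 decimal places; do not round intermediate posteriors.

After 'anomalous': P(ore) = 0.8·0.6000 / (0.8·0.6000 + 0.25·0.4000) ≈ 0.8276
After 'anomalous': P(ore) = 0.8·0.8276 / (0.8·0.8276 + 0.25·0.1724) ≈ 0.9389
After 'background': P(ore) = 0.2·0.9389 / (0.2·0.9389 + 0.75·0.0611) ≈ 0.8038

0.804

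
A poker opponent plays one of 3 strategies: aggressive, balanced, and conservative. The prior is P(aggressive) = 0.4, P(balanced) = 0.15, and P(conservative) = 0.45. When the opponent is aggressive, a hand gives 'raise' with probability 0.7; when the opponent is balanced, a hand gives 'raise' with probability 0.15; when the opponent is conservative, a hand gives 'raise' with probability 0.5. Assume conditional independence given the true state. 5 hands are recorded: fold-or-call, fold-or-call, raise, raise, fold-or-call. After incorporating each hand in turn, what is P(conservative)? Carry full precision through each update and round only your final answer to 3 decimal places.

0.656

After 'fold-or-call': normaliser = 0.3·0.4000 + 0.85·0.1500 + 0.5·0.4500; P(aggressive) ≈ 0.2540, P(balanced) ≈ 0.2698, P(conservative) ≈ 0.4762
After 'fold-or-call': normaliser = 0.3·0.2540 + 0.85·0.2698 + 0.5·0.4762; P(aggressive) ≈ 0.1401, P(balanced) ≈ 0.4219, P(conservative) ≈ 0.4380
After 'raise': normaliser = 0.7·0.1401 + 0.15·0.4219 + 0.5·0.4380; P(aggressive) ≈ 0.2579, P(balanced) ≈ 0.1664, P(conservative) ≈ 0.5757
After 'raise': normaliser = 0.7·0.2579 + 0.15·0.1664 + 0.5·0.5757; P(aggressive) ≈ 0.3659, P(balanced) ≈ 0.0506, P(conservative) ≈ 0.5835
After 'fold-or-call': normaliser = 0.3·0.3659 + 0.85·0.0506 + 0.5·0.5835; P(aggressive) ≈ 0.2470, P(balanced) ≈ 0.0967, P(conservative) ≈ 0.6563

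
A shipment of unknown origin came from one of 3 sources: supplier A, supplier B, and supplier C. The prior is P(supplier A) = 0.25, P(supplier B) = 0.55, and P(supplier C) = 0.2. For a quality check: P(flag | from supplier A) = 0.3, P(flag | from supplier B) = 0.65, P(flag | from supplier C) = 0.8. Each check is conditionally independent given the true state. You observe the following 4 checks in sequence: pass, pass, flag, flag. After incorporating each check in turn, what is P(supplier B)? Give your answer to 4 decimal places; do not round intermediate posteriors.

After 'pass': normaliser = 0.7·0.2500 + 0.35·0.5500 + 0.2·0.2000; P(supplier A) ≈ 0.4294, P(supplier B) ≈ 0.4724, P(supplier C) ≈ 0.0982
After 'pass': normaliser = 0.7·0.4294 + 0.35·0.4724 + 0.2·0.0982; P(supplier A) ≈ 0.6191, P(supplier B) ≈ 0.3405, P(supplier C) ≈ 0.0404
After 'flag': normaliser = 0.3·0.6191 + 0.65·0.3405 + 0.8·0.0404; P(supplier A) ≈ 0.4227, P(supplier B) ≈ 0.5037, P(supplier C) ≈ 0.0736
After 'flag': normaliser = 0.3·0.4227 + 0.65·0.5037 + 0.8·0.0736; P(supplier A) ≈ 0.2471, P(supplier B) ≈ 0.6381, P(supplier C) ≈ 0.1148

0.6381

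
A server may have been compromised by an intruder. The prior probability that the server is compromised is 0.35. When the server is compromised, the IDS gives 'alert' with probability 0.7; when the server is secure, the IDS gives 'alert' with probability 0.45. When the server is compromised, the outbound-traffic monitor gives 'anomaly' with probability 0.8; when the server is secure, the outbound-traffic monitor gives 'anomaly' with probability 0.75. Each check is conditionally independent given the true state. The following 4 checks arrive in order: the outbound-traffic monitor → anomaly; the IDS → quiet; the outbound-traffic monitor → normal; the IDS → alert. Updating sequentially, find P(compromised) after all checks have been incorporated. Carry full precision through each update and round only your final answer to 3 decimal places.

0.281

Apply Bayes' rule sequentially, carrying P(compromised) forward.
After the outbound-traffic monitor='anomaly': P(compromised) = 0.8·0.3500 / (0.8·0.3500 + 0.75·0.6500) ≈ 0.3648
After the IDS='quiet': P(compromised) = 0.3·0.3648 / (0.3·0.3648 + 0.55·0.6352) ≈ 0.2386
After the outbound-traffic monitor='normal': P(compromised) = 0.2·0.2386 / (0.2·0.2386 + 0.25·0.7614) ≈ 0.2004
After the IDS='alert': P(compromised) = 0.7·0.2004 / (0.7·0.2004 + 0.45·0.7996) ≈ 0.2805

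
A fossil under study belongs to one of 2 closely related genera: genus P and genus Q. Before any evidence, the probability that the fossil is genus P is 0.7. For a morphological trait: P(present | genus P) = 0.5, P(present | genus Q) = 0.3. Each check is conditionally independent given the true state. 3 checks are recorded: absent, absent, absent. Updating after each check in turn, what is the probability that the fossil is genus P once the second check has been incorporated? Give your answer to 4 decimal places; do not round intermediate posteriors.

0.5435

After 'absent': P(genus P) = 0.5·0.7000 / (0.5·0.7000 + 0.7·0.3000) ≈ 0.6250
After 'absent': P(genus P) = 0.5·0.6250 / (0.5·0.6250 + 0.7·0.3750) ≈ 0.5435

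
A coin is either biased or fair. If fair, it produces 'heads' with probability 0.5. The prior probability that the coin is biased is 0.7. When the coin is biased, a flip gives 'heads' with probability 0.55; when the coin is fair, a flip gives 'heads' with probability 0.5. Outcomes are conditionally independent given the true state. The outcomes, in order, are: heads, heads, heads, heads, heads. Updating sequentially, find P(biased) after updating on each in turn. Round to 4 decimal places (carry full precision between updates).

Each posterior becomes the prior for the next update.
After 'heads': P(biased) = 0.55·0.7000 / (0.55·0.7000 + 0.5·0.3000) ≈ 0.7196
After 'heads': P(biased) = 0.55·0.7196 / (0.55·0.7196 + 0.5·0.2804) ≈ 0.7384
After 'heads': P(biased) = 0.55·0.7384 / (0.55·0.7384 + 0.5·0.2616) ≈ 0.7564
After 'heads': P(biased) = 0.55·0.7564 / (0.55·0.7564 + 0.5·0.2436) ≈ 0.7736
After 'heads': P(biased) = 0.55·0.7736 / (0.55·0.7736 + 0.5·0.2264) ≈ 0.7898

0.7898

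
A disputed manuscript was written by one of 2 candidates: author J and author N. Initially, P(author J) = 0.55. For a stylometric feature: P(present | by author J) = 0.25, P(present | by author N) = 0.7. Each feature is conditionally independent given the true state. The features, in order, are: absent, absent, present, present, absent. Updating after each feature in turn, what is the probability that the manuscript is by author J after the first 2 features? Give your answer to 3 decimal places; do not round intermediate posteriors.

0.884

Each posterior becomes the prior for the next update.
After 'absent': P(author J) = 0.75·0.5500 / (0.75·0.5500 + 0.3·0.4500) ≈ 0.7534
After 'absent': P(author J) = 0.75·0.7534 / (0.75·0.7534 + 0.3·0.2466) ≈ 0.8842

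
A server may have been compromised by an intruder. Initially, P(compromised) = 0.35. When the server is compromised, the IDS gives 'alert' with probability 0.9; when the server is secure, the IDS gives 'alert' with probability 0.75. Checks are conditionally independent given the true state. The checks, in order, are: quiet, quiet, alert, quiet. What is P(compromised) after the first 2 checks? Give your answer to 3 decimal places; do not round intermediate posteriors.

After 'quiet': P(compromised) = 0.1·0.3500 / (0.1·0.3500 + 0.25·0.6500) ≈ 0.1772
After 'quiet': P(compromised) = 0.1·0.1772 / (0.1·0.1772 + 0.25·0.8228) ≈ 0.0793

0.079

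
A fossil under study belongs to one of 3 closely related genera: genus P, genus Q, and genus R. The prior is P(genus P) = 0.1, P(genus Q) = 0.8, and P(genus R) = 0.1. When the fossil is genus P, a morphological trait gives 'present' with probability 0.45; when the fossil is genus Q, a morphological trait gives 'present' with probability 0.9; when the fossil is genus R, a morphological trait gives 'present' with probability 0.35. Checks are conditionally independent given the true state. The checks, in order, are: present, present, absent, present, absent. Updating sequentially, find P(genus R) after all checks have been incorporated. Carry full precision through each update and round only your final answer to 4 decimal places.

After 'present': normaliser = 0.45·0.1000 + 0.9·0.8000 + 0.35·0.1000; P(genus P) ≈ 0.0563, P(genus Q) ≈ 0.9000, P(genus R) ≈ 0.0437
After 'present': normaliser = 0.45·0.0563 + 0.9·0.9000 + 0.35·0.0437; P(genus P) ≈ 0.0298, P(genus Q) ≈ 0.9522, P(genus R) ≈ 0.0180
After 'absent': normaliser = 0.55·0.0298 + 0.1·0.9522 + 0.65·0.0180; P(genus P) ≈ 0.1327, P(genus Q) ≈ 0.7723, P(genus R) ≈ 0.0949
After 'present': normaliser = 0.45·0.1327 + 0.9·0.7723 + 0.35·0.0949; P(genus P) ≈ 0.0758, P(genus Q) ≈ 0.8820, P(genus R) ≈ 0.0421
After 'absent': normaliser = 0.55·0.0758 + 0.1·0.8820 + 0.65·0.0421; P(genus P) ≈ 0.2651, P(genus Q) ≈ 0.5608, P(genus R) ≈ 0.1742

0.1742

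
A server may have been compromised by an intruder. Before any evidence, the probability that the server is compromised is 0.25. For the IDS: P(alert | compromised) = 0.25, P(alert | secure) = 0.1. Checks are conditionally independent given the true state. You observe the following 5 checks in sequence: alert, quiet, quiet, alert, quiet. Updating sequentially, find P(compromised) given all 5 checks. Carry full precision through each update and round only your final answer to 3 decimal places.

0.547

Apply Bayes' rule sequentially, carrying P(compromised) forward.
After 'alert': P(compromised) = 0.25·0.2500 / (0.25·0.2500 + 0.1·0.7500) ≈ 0.4545
After 'quiet': P(compromised) = 0.75·0.4545 / (0.75·0.4545 + 0.9·0.5455) ≈ 0.4098
After 'quiet': P(compromised) = 0.75·0.4098 / (0.75·0.4098 + 0.9·0.5902) ≈ 0.3666
After 'alert': P(compromised) = 0.25·0.3666 / (0.25·0.3666 + 0.1·0.6334) ≈ 0.5913
After 'quiet': P(compromised) = 0.75·0.5913 / (0.75·0.5913 + 0.9·0.4087) ≈ 0.5466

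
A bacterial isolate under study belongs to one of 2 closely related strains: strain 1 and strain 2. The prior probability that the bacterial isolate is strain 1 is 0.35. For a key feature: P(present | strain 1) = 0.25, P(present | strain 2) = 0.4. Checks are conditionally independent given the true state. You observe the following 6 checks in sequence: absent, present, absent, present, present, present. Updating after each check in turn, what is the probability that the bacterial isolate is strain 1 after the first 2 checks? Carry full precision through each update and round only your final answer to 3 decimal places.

0.296

After 'absent': P(strain 1) = 0.75·0.3500 / (0.75·0.3500 + 0.6·0.6500) ≈ 0.4023
After 'present': P(strain 1) = 0.25·0.4023 / (0.25·0.4023 + 0.4·0.5977) ≈ 0.2961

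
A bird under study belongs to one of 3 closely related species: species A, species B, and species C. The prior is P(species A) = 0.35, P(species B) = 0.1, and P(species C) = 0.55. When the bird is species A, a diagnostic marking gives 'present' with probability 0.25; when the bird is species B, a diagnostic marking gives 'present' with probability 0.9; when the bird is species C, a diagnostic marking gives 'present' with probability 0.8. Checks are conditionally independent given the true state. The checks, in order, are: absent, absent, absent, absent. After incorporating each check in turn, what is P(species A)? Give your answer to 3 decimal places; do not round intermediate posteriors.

Apply Bayes' rule sequentially, carrying P(species A) forward.
After 'absent': normaliser = 0.75·0.3500 + 0.1·0.1000 + 0.2·0.5500; P(species A) ≈ 0.6863, P(species B) ≈ 0.0261, P(species C) ≈ 0.2876
After 'absent': normaliser = 0.75·0.6863 + 0.1·0.0261 + 0.2·0.2876; P(species A) ≈ 0.8954, P(species B) ≈ 0.0045, P(species C) ≈ 0.1001
After 'absent': normaliser = 0.75·0.8954 + 0.1·0.0045 + 0.2·0.1001; P(species A) ≈ 0.9704, P(species B) ≈ 0.0007, P(species C) ≈ 0.0289
After 'absent': normaliser = 0.75·0.9704 + 0.1·0.0007 + 0.2·0.0289; P(species A) ≈ 0.9920, P(species B) ≈ 0.0001, P(species C) ≈ 0.0079

0.992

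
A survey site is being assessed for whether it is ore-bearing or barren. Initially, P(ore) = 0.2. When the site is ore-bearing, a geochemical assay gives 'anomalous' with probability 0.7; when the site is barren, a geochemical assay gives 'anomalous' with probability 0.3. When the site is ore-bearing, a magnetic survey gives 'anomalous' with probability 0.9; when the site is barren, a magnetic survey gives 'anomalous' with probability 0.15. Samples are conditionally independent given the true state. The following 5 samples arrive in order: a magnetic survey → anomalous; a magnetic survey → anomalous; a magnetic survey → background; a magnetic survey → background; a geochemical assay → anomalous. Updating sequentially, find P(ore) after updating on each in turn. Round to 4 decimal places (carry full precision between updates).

0.2252

After a magnetic survey='anomalous': P(ore) = 0.9·0.2000 / (0.9·0.2000 + 0.15·0.8000) ≈ 0.6000
After a magnetic survey='anomalous': P(ore) = 0.9·0.6000 / (0.9·0.6000 + 0.15·0.4000) ≈ 0.9000
After a magnetic survey='background': P(ore) = 0.1·0.9000 / (0.1·0.9000 + 0.85·0.1000) ≈ 0.5143
After a magnetic survey='background': P(ore) = 0.1·0.5143 / (0.1·0.5143 + 0.85·0.4857) ≈ 0.1108
After a geochemical assay='anomalous': P(ore) = 0.7·0.1108 / (0.7·0.1108 + 0.3·0.8892) ≈ 0.2252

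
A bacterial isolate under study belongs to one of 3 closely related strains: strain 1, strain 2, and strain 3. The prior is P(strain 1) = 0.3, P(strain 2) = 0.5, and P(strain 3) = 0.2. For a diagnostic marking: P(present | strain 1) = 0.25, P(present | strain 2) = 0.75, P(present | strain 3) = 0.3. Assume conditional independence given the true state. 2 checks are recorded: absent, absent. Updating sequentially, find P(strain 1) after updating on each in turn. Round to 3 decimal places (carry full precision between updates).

After 'absent': normaliser = 0.75·0.3000 + 0.25·0.5000 + 0.7·0.2000; P(strain 1) ≈ 0.4592, P(strain 2) ≈ 0.2551, P(strain 3) ≈ 0.2857
After 'absent': normaliser = 0.75·0.4592 + 0.25·0.2551 + 0.7·0.2857; P(strain 1) ≈ 0.5663, P(strain 2) ≈ 0.1049, P(strain 3) ≈ 0.3289

0.566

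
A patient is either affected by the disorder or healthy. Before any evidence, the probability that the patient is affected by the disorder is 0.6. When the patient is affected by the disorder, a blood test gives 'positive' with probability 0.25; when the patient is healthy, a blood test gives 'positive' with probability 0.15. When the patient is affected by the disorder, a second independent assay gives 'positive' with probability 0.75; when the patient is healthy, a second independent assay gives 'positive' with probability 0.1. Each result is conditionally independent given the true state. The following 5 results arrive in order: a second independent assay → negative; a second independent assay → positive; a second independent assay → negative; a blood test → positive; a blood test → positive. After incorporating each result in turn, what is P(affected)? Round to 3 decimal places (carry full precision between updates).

0.707

After a second independent assay='negative': P(affected) = 0.25·0.6000 / (0.25·0.6000 + 0.9·0.4000) ≈ 0.2941
After a second independent assay='positive': P(affected) = 0.75·0.2941 / (0.75·0.2941 + 0.1·0.7059) ≈ 0.7576
After a second independent assay='negative': P(affected) = 0.25·0.7576 / (0.25·0.7576 + 0.9·0.2424) ≈ 0.4647
After a blood test='positive': P(affected) = 0.25·0.4647 / (0.25·0.4647 + 0.15·0.5353) ≈ 0.5913
After a blood test='positive': P(affected) = 0.25·0.5913 / (0.25·0.5913 + 0.15·0.4087) ≈ 0.7069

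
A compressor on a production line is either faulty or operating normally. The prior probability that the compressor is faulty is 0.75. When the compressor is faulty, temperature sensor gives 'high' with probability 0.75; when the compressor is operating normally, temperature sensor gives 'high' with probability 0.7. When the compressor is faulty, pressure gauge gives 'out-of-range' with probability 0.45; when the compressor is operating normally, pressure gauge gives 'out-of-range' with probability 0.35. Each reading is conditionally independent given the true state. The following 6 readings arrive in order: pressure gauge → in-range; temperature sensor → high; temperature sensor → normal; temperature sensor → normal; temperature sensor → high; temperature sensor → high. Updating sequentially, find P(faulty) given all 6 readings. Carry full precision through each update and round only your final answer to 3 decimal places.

0.684

After pressure gauge='in-range': P(faulty) = 0.55·0.7500 / (0.55·0.7500 + 0.65·0.2500) ≈ 0.7174
After temperature sensor='high': P(faulty) = 0.75·0.7174 / (0.75·0.7174 + 0.7·0.2826) ≈ 0.7312
After temperature sensor='normal': P(faulty) = 0.25·0.7312 / (0.25·0.7312 + 0.3·0.2688) ≈ 0.6939
After temperature sensor='normal': P(faulty) = 0.25·0.6939 / (0.25·0.6939 + 0.3·0.3061) ≈ 0.6538
After temperature sensor='high': P(faulty) = 0.75·0.6538 / (0.75·0.6538 + 0.7·0.3462) ≈ 0.6693
After temperature sensor='high': P(faulty) = 0.75·0.6693 / (0.75·0.6693 + 0.7·0.3307) ≈ 0.6844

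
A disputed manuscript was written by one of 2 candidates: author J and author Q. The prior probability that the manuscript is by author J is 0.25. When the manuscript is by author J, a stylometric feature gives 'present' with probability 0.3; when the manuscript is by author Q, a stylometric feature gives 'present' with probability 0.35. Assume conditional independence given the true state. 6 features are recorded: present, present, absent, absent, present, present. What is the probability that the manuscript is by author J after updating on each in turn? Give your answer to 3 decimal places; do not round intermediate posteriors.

0.173

After 'present': P(author J) = 0.3·0.2500 / (0.3·0.2500 + 0.35·0.7500) ≈ 0.2222
After 'present': P(author J) = 0.3·0.2222 / (0.3·0.2222 + 0.35·0.7778) ≈ 0.1967
After 'absent': P(author J) = 0.7·0.1967 / (0.7·0.1967 + 0.65·0.8033) ≈ 0.2087
After 'absent': P(author J) = 0.7·0.2087 / (0.7·0.2087 + 0.65·0.7913) ≈ 0.2212
After 'present': P(author J) = 0.3·0.2212 / (0.3·0.2212 + 0.35·0.7788) ≈ 0.1958
After 'present': P(author J) = 0.3·0.1958 / (0.3·0.1958 + 0.35·0.8042) ≈ 0.1726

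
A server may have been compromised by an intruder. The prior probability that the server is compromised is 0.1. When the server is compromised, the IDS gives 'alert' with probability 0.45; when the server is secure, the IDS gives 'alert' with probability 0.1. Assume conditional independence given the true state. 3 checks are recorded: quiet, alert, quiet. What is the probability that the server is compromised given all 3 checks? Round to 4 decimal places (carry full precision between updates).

0.1573

After 'quiet': P(compromised) = 0.55·0.1000 / (0.55·0.1000 + 0.9·0.9000) ≈ 0.0636
After 'alert': P(compromised) = 0.45·0.0636 / (0.45·0.0636 + 0.1·0.9364) ≈ 0.2340
After 'quiet': P(compromised) = 0.55·0.2340 / (0.55·0.2340 + 0.9·0.7660) ≈ 0.1573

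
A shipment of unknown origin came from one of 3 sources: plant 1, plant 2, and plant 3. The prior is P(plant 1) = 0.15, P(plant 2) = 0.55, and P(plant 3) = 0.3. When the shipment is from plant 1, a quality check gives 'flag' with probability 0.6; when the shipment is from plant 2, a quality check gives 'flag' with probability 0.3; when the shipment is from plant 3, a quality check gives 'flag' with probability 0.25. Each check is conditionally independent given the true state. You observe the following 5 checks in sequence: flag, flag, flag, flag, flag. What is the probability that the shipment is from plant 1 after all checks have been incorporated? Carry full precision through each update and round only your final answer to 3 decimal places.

0.877

Apply Bayes' rule sequentially, carrying P(plant 1) forward.
After 'flag': normaliser = 0.6·0.1500 + 0.3·0.5500 + 0.25·0.3000; P(plant 1) ≈ 0.2727, P(plant 2) ≈ 0.5000, P(plant 3) ≈ 0.2273
After 'flag': normaliser = 0.6·0.2727 + 0.3·0.5000 + 0.25·0.2273; P(plant 1) ≈ 0.4417, P(plant 2) ≈ 0.4049, P(plant 3) ≈ 0.1534
After 'flag': normaliser = 0.6·0.4417 + 0.3·0.4049 + 0.25·0.1534; P(plant 1) ≈ 0.6238, P(plant 2) ≈ 0.2859, P(plant 3) ≈ 0.0903
After 'flag': normaliser = 0.6·0.6238 + 0.3·0.2859 + 0.25·0.0903; P(plant 1) ≈ 0.7755, P(plant 2) ≈ 0.1777, P(plant 3) ≈ 0.0467
After 'flag': normaliser = 0.6·0.7755 + 0.3·0.1777 + 0.25·0.0467; P(plant 1) ≈ 0.8774, P(plant 2) ≈ 0.1005, P(plant 3) ≈ 0.0220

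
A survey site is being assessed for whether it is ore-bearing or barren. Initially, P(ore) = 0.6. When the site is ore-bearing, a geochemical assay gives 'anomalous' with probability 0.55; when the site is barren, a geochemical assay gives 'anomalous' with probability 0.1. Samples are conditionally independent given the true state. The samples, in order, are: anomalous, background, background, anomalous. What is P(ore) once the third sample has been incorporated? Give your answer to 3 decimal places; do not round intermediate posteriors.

0.673

After 'anomalous': P(ore) = 0.55·0.6000 / (0.55·0.6000 + 0.1·0.4000) ≈ 0.8919
After 'background': P(ore) = 0.45·0.8919 / (0.45·0.8919 + 0.9·0.1081) ≈ 0.8049
After 'background': P(ore) = 0.45·0.8049 / (0.45·0.8049 + 0.9·0.1951) ≈ 0.6735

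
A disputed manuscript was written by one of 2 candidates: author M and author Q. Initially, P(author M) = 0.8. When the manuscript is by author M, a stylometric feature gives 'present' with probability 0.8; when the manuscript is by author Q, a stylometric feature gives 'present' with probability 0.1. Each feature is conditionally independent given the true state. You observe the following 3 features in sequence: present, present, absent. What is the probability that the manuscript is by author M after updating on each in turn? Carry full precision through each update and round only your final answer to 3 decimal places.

0.983

Apply Bayes' rule sequentially, carrying P(author M) forward.
After 'present': P(author M) = 0.8·0.8000 / (0.8·0.8000 + 0.1·0.2000) ≈ 0.9697
After 'present': P(author M) = 0.8·0.9697 / (0.8·0.9697 + 0.1·0.0303) ≈ 0.9961
After 'absent': P(author M) = 0.2·0.9961 / (0.2·0.9961 + 0.9·0.0039) ≈ 0.9827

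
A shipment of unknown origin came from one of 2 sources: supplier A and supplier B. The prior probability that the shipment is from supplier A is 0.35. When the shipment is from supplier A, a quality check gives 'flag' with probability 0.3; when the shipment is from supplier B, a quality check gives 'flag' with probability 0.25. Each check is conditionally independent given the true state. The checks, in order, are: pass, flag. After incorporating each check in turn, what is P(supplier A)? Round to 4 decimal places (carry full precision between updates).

After 'pass': P(supplier A) = 0.7·0.3500 / (0.7·0.3500 + 0.75·0.6500) ≈ 0.3345
After 'flag': P(supplier A) = 0.3·0.3345 / (0.3·0.3345 + 0.25·0.6655) ≈ 0.3762

0.3762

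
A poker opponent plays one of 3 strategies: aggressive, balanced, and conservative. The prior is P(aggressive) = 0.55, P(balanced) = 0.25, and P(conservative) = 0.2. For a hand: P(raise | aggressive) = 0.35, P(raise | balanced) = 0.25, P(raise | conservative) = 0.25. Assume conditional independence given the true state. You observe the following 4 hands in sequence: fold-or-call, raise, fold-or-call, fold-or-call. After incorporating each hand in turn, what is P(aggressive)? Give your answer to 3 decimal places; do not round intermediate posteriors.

Apply Bayes' rule sequentially, carrying P(aggressive) forward.
After 'fold-or-call': normaliser = 0.65·0.5500 + 0.75·0.2500 + 0.75·0.2000; P(aggressive) ≈ 0.5144, P(balanced) ≈ 0.2698, P(conservative) ≈ 0.2158
After 'raise': normaliser = 0.35·0.5144 + 0.25·0.2698 + 0.25·0.2158; P(aggressive) ≈ 0.5973, P(balanced) ≈ 0.2237, P(conservative) ≈ 0.1790
After 'fold-or-call': normaliser = 0.65·0.5973 + 0.75·0.2237 + 0.75·0.1790; P(aggressive) ≈ 0.5624, P(balanced) ≈ 0.2431, P(conservative) ≈ 0.1945
After 'fold-or-call': normaliser = 0.65·0.5624 + 0.75·0.2431 + 0.75·0.1945; P(aggressive) ≈ 0.5269, P(balanced) ≈ 0.2628, P(conservative) ≈ 0.2103

0.527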